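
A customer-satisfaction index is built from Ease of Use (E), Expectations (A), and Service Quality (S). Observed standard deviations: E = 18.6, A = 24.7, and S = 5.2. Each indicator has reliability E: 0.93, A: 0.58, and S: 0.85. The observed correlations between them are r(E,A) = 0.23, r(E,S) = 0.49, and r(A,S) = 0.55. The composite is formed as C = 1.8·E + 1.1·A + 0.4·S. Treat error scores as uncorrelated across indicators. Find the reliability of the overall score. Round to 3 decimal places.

Var(C) = 1.8²·18.6² + 1.1²·24.7² + 0.4²·5.2² + 2·[1.98·18.6·24.7·0.23 + 0.72·18.6·5.2·0.49 + 0.44·24.7·5.2·0.55] = 1863.45 + 548.85 = 2412.3.
Under uncorrelated errors the observed covariances equal the true-score covariances, so only the own-variance terms attenuate.
True-score variance = [1.8²·18.6²·0.93 + 1.1²·24.7²·0.58 + 0.4²·5.2²·0.85] + 548.85 = 1474.29 + 548.85 = 2023.14.
Reliability = 2023.14 / 2412.3 = 0.839.

0.839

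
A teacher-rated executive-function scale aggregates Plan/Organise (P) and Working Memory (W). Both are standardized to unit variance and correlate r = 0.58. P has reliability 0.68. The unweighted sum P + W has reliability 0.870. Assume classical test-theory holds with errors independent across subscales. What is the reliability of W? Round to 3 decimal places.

Var(P+W) = 2 + 2·0.58 = 3.160.
True-score variance = ρ_P + ρ_W + 2·0.58, so 0.870 = (0.68 + ρ_W + 1.16) / 3.160.
ρ_W = 0.870·3.160 − 0.68 − 1.16 = 0.909.

0.909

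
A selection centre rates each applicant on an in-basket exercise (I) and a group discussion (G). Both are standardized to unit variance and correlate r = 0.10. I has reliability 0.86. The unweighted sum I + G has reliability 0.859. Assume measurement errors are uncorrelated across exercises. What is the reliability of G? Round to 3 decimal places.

Var(I+G) = 2 + 2·0.10 = 2.200.
True-score variance = ρ_I + ρ_G + 2·0.10, so 0.859 = (0.86 + ρ_G + 0.20) / 2.200.
ρ_G = 0.859·2.200 − 0.86 − 0.20 = 0.830.

0.830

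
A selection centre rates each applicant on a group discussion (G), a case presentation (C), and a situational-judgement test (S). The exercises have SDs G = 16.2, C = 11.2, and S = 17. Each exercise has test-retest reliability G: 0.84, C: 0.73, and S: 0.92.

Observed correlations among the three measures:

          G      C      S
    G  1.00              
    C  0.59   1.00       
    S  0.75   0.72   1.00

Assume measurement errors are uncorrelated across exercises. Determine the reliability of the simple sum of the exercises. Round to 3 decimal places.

Var(G+C+S) = 16.2² + 11.2² + 17² + 2·[16.2·11.2·0.59 + 16.2·17·0.75 + 11.2·17·0.72] = 676.88 + 901.375 = 1578.26.
Under uncorrelated errors the observed covariances equal the true-score covariances, so only the own-variance terms attenuate.
True-score variance = [16.2²·0.84 + 11.2²·0.73 + 17²·0.92] + 901.375 = 577.901 + 901.375 = 1479.28.
Reliability = 1479.28 / 1578.26 = 0.937.

0.937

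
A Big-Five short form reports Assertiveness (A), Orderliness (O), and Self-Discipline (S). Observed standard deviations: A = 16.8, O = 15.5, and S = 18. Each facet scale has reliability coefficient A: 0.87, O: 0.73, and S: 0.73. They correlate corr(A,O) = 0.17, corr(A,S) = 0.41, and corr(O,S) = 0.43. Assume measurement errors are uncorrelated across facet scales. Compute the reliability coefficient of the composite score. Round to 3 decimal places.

Var(A+O+S) = 16.8² + 15.5² + 18² + 2·[16.8·15.5·0.17 + 16.8·18·0.41 + 15.5·18·0.43] = 846.49 + 576.444 = 1422.93.
With uncorrelated errors the cross-covariances are all true-score covariance, so they carry over unchanged; only the diagonal terms shrink to ρᵢσᵢ².
True-score variance = [16.8²·0.87 + 15.5²·0.73 + 18²·0.73] + 576.444 = 657.451 + 576.444 = 1233.9.
Reliability = 1233.9 / 1422.93 = 0.867.

0.867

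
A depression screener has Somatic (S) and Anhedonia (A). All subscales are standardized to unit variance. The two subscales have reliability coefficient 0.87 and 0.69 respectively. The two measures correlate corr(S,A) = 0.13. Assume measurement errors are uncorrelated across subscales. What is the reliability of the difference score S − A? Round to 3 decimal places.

0.747

Var(S−A) = 1 + 1 − 2·0.13 = 2 − 0.26 = 1.74.
Because errors are independent across components, Cov(Tᵢ,Tⱼ) = Cov(Xᵢ,Xⱼ); the off-diagonal part of the true-score variance is the same as above.
True-score variance = [0.87 + 0.69] − 0.26 = 1.56 − 0.26 = 1.3.
Reliability = 1.3 / 1.74 = 0.747.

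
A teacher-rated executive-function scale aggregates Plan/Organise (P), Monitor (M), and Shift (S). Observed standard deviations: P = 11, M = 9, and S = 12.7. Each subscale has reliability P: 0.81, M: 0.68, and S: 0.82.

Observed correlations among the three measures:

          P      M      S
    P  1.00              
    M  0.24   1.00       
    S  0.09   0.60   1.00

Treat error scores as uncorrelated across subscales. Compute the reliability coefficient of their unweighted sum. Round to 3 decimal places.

Var(P+M+S) = 11² + 9² + 12.7² + 2·[11·9·0.24 + 11·12.7·0.09 + 9·12.7·0.60] = 363.29 + 209.826 = 573.116.
With uncorrelated errors the cross-covariances are all true-score covariance, so they carry over unchanged; only the diagonal terms shrink to ρᵢσᵢ².
True-score variance = [11²·0.81 + 9²·0.68 + 12.7²·0.82] + 209.826 = 285.348 + 209.826 = 495.174.
Reliability = 495.174 / 573.116 = 0.864.

0.864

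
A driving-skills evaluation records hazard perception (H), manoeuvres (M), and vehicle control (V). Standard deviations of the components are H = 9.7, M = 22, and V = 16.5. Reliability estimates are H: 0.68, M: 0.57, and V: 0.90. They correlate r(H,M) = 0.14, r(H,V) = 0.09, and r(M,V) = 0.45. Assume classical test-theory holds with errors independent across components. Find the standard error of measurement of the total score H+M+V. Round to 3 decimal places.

16.293

Var(total) = 850.34 + 415.261 = 1265.6.
True-score variance = 584.886 + 415.261 = 1000.15, so reliability = 0.7903.
Error variance = 1265.6 − 1000.15 = 265.454; SEM = √265.454 = 16.293.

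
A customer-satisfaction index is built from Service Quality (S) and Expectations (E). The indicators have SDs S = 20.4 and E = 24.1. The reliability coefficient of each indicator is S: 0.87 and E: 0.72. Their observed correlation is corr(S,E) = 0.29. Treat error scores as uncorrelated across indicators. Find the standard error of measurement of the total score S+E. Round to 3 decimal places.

Var(total) = 996.97 + 285.151 = 1282.12.
True-score variance = 780.242 + 285.151 = 1065.39, so reliability = 0.8310.
Error variance = 1282.12 − 1065.39 = 216.728; SEM = √216.728 = 14.722.

14.722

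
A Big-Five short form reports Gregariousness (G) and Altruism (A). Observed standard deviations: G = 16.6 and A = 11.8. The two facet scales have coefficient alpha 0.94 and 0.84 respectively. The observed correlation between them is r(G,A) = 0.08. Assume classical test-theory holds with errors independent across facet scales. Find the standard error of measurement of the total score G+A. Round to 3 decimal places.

6.230

Var(total) = 414.8 + 31.3408 = 446.141.
True-score variance = 375.988 + 31.3408 = 407.329, so reliability = 0.9130.
Error variance = 446.141 − 407.329 = 38.812; SEM = √38.812 = 6.230.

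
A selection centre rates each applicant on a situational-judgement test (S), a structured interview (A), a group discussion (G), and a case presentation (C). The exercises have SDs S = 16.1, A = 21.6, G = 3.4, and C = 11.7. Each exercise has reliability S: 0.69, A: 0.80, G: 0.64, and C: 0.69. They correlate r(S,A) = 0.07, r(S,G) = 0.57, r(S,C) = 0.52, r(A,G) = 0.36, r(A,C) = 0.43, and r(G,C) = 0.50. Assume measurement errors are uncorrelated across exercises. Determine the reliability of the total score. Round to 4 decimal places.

0.8523

Var(S+A+G+C) = 16.1² + 21.6² + 3.4² + 11.7² + 2·[16.1·21.6·0.07 + 16.1·3.4·0.57 + 16.1·11.7·0.52 + 21.6·3.4·0.36 + 21.6·11.7·0.43 + 3.4·11.7·0.50] = 874.22 + 616.991 = 1491.21.
Under uncorrelated errors the observed covariances equal the true-score covariances, so only the own-variance terms attenuate.
True-score variance = [16.1²·0.69 + 21.6²·0.80 + 3.4²·0.64 + 11.7²·0.69] + 616.991 = 653.955 + 616.991 = 1270.95.
Reliability = 1270.95 / 1491.21 = 0.8523.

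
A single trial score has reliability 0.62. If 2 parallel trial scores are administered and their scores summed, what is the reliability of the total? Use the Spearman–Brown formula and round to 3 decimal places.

0.765

ρ_k = kρ / (1 + (k−1)ρ) = 2·0.62 / (1 + 1·0.62) = 1.240 / 1.620 = 0.765.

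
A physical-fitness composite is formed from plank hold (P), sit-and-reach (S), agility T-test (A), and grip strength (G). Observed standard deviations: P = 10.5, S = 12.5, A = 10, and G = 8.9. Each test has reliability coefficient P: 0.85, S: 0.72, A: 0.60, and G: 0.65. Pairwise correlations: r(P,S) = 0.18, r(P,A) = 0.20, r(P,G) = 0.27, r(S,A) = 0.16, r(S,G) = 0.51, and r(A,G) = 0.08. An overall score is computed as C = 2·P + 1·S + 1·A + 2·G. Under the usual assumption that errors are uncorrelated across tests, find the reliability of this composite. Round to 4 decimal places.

Var(C) = 2²·10.5² + 12.5² + 10² + 2²·8.9² + 2·[2·10.5·12.5·0.18 + 2·10.5·10·0.20 + 4·10.5·8.9·0.27 + 12.5·10·0.16 + 2·12.5·8.9·0.51 + 2·10·8.9·0.08] = 1014.09 + 675.782 = 1689.87.
Under uncorrelated errors the observed covariances equal the true-score covariances, so only the own-variance terms attenuate.
True-score variance = [2²·10.5²·0.85 + 12.5²·0.72 + 10²·0.60 + 2²·8.9²·0.65] + 675.782 = 753.296 + 675.782 = 1429.08.
Reliability = 1429.08 / 1689.87 = 0.8457.

0.8457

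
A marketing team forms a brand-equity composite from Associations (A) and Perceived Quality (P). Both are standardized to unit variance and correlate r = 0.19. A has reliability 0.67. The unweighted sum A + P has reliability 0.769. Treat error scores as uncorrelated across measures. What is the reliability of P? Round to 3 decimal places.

Var(A+P) = 2 + 2·0.19 = 2.380.
True-score variance = ρ_A + ρ_P + 2·0.19, so 0.769 = (0.67 + ρ_P + 0.38) / 2.380.
ρ_P = 0.769·2.380 − 0.67 − 0.38 = 0.780.

0.780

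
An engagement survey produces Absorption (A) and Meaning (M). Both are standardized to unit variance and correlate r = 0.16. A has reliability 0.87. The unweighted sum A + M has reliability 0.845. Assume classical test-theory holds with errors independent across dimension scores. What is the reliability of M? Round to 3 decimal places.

0.770

Var(A+M) = 2 + 2·0.16 = 2.320.
True-score variance = ρ_A + ρ_M + 2·0.16, so 0.845 = (0.87 + ρ_M + 0.32) / 2.320.
ρ_M = 0.845·2.320 − 0.87 − 0.32 = 0.770.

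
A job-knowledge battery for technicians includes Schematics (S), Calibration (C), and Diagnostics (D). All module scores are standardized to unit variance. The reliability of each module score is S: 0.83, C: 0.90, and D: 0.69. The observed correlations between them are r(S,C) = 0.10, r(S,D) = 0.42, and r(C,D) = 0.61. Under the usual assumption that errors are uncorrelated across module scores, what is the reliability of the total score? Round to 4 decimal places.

0.8897

Var(S+C+D) = 3 + 2·[0.10 + 0.42 + 0.61] = 3 + 2.26 = 5.26.
With uncorrelated errors the cross-covariances are all true-score covariance, so they carry over unchanged; only the diagonal terms shrink to ρᵢσᵢ².
True-score variance = [0.83 + 0.90 + 0.69] + 2.26 = 2.42 + 2.26 = 4.68.
Reliability = 4.68 / 5.26 = 0.8897.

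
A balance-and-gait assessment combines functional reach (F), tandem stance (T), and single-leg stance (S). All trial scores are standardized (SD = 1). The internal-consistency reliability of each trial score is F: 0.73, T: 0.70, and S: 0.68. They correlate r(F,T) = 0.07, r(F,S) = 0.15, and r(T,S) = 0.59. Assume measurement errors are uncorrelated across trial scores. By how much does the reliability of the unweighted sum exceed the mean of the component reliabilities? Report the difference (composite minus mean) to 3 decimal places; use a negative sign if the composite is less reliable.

Var(sum) = 3 + 1.62 = 4.62; true-score variance = 2.11 + 1.62 = 3.73; composite reliability = 0.8074.
Mean component reliability = 0.7033.
Difference = 0.8074 − 0.7033 = 0.104.

0.104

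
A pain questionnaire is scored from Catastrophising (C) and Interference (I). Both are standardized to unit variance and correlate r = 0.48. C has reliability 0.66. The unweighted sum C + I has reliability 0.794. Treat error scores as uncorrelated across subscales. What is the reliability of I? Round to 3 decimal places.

Var(C+I) = 2 + 2·0.48 = 2.960.
True-score variance = ρ_C + ρ_I + 2·0.48, so 0.794 = (0.66 + ρ_I + 0.96) / 2.960.
ρ_I = 0.794·2.960 − 0.66 − 0.96 = 0.730.

0.730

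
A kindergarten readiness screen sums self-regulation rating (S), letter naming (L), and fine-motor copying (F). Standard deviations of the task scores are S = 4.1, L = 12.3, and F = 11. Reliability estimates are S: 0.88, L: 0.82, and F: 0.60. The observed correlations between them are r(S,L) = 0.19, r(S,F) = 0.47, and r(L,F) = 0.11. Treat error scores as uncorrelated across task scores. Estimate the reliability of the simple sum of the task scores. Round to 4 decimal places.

0.7959

Var(S+L+F) = 4.1² + 12.3² + 11² + 2·[4.1·12.3·0.19 + 4.1·11·0.47 + 12.3·11·0.11] = 289.1 + 91.3234 = 380.423.
Because errors are independent across components, Cov(Tᵢ,Tⱼ) = Cov(Xᵢ,Xⱼ); the off-diagonal part of the true-score variance is the same as above.
True-score variance = [4.1²·0.88 + 12.3²·0.82 + 11²·0.60] + 91.3234 = 211.451 + 91.3234 = 302.774.
Reliability = 302.774 / 380.423 = 0.7959.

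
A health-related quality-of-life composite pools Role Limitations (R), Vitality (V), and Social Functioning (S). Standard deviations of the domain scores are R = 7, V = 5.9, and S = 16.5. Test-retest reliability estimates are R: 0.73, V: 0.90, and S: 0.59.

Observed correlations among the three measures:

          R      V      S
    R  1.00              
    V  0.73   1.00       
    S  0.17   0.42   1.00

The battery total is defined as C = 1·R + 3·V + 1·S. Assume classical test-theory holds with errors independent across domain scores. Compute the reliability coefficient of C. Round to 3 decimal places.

Var(C) = 7² + 3²·5.9² + 16.5² + 2·[3·7·5.9·0.73 + 7·16.5·0.17 + 3·5.9·16.5·0.42] = 634.54 + 465.486 = 1100.03.
Because errors are independent across components, Cov(Tᵢ,Tⱼ) = Cov(Xᵢ,Xⱼ); the off-diagonal part of the true-score variance is the same as above.
True-score variance = [7²·0.73 + 3²·5.9²·0.90 + 16.5²·0.59] + 465.486 = 478.358 + 465.486 = 943.845.
Reliability = 943.845 / 1100.03 = 0.858.

0.858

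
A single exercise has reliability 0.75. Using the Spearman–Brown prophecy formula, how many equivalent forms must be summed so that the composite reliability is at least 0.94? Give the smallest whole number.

6

k ≥ ρ*(1−ρ₁)/(ρ₁(1−ρ*)) = 0.94·0.25 / (0.75·0.06) = 5.222.
Smallest integer k = 6.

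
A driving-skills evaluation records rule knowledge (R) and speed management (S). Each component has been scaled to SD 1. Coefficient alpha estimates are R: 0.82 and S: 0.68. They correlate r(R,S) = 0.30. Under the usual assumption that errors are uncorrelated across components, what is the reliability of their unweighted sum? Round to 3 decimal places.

0.808

Var(R+S) = 2 + 2·[0.30] = 2 + 0.6 = 2.6.
Under uncorrelated errors the observed covariances equal the true-score covariances, so only the own-variance terms attenuate.
True-score variance = [0.82 + 0.68] + 0.6 = 1.5 + 0.6 = 2.1.
Reliability = 2.1 / 2.6 = 0.808.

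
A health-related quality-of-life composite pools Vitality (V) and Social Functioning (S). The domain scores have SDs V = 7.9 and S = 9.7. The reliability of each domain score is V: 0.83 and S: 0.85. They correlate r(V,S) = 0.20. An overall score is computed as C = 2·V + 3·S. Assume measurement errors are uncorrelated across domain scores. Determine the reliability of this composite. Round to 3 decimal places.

Var(C) = 2²·7.9² + 3²·9.7² + 2·[6·7.9·9.7·0.20] = 1096.45 + 183.912 = 1280.36.
With uncorrelated errors the cross-covariances are all true-score covariance, so they carry over unchanged; only the diagonal terms shrink to ρᵢσᵢ².
True-score variance = [2²·7.9²·0.83 + 3²·9.7²·0.85] + 183.912 = 926.99 + 183.912 = 1110.9.
Reliability = 1110.9 / 1280.36 = 0.868.

0.868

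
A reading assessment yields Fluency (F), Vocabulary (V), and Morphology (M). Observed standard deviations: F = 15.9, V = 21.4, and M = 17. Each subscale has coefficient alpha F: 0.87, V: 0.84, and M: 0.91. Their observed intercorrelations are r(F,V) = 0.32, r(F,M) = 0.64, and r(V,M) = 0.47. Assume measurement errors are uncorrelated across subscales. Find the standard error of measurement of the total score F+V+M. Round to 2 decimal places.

11.50

Var(total) = 999.77 + 905.722 = 1905.49.
True-score variance = 867.621 + 905.722 = 1773.34, so reliability = 0.9306.
Error variance = 1905.49 − 1773.34 = 132.149; SEM = √132.149 = 11.50.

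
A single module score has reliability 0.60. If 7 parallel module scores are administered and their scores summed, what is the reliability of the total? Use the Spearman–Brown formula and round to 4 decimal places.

ρ_k = kρ / (1 + (k−1)ρ) = 7·0.60 / (1 + 6·0.60) = 4.200 / 4.600 = 0.9130.

0.9130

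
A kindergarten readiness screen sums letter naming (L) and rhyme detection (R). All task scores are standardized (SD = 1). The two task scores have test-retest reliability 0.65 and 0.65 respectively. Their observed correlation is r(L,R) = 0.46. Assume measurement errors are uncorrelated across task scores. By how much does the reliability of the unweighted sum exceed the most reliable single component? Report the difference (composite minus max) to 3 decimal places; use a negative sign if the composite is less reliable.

0.110

Var(sum) = 2 + 0.92 = 2.92; true-score variance = 1.3 + 0.92 = 2.22; composite reliability = 0.7603.
Max component reliability = 0.6500.
Difference = 0.7603 − 0.6500 = 0.110.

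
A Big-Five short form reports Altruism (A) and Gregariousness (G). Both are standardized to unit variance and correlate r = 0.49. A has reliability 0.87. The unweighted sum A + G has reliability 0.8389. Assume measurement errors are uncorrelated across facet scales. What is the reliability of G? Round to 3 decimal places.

0.650

Var(A+G) = 2 + 2·0.49 = 2.980.
True-score variance = ρ_A + ρ_G + 2·0.49, so 0.8389 = (0.87 + ρ_G + 0.98) / 2.980.
ρ_G = 0.8389·2.980 − 0.87 − 0.98 = 0.650.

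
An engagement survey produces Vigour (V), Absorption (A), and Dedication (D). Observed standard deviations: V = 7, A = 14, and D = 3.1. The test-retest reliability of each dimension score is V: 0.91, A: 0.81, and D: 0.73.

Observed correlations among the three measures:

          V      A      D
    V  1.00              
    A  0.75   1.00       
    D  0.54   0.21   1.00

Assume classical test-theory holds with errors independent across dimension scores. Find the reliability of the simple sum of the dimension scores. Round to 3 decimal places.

0.900

Var(V+A+D) = 7² + 14² + 3.1² + 2·[7·14·0.75 + 7·3.1·0.54 + 14·3.1·0.21] = 254.61 + 188.664 = 443.274.
With uncorrelated errors the cross-covariances are all true-score covariance, so they carry over unchanged; only the diagonal terms shrink to ρᵢσᵢ².
True-score variance = [7²·0.91 + 14²·0.81 + 3.1²·0.73] + 188.664 = 210.365 + 188.664 = 399.029.
Reliability = 399.029 / 443.274 = 0.900.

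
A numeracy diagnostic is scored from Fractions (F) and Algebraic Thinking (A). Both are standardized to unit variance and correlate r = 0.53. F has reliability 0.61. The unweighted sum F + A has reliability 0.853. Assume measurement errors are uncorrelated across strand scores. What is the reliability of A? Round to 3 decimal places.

0.940

Var(F+A) = 2 + 2·0.53 = 3.060.
True-score variance = ρ_F + ρ_A + 2·0.53, so 0.853 = (0.61 + ρ_A + 1.06) / 3.060.
ρ_A = 0.853·3.060 − 0.61 − 1.06 = 0.940.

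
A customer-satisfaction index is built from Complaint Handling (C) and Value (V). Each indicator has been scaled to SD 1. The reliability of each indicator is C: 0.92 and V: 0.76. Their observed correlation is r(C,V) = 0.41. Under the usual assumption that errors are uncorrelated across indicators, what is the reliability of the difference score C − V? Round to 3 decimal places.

Var(C−V) = 1 + 1 − 2·0.41 = 2 − 0.82 = 1.18.
Under uncorrelated errors the observed covariances equal the true-score covariances, so only the own-variance terms attenuate.
True-score variance = [0.92 + 0.76] − 0.82 = 1.68 − 0.82 = 0.86.
Reliability = 0.86 / 1.18 = 0.729.

0.729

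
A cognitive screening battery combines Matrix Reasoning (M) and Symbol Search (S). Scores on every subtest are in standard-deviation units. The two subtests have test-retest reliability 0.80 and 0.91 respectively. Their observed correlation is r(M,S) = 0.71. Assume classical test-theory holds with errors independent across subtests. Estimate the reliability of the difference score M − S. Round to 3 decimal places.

0.500

Var(M−S) = 1 + 1 − 2·0.71 = 2 − 1.42 = 0.58.
Because errors are independent across components, Cov(Tᵢ,Tⱼ) = Cov(Xᵢ,Xⱼ); the off-diagonal part of the true-score variance is the same as above.
True-score variance = [0.80 + 0.91] − 1.42 = 1.71 − 1.42 = 0.29.
Reliability = 0.29 / 0.58 = 0.500.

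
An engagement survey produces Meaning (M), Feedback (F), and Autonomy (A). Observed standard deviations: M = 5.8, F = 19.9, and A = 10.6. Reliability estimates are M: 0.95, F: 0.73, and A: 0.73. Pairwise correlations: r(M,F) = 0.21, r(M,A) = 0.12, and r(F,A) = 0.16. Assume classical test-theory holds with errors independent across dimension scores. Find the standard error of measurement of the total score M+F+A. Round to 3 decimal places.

Var(total) = 542.01 + 130.732 = 672.742.
True-score variance = 403.068 + 130.732 = 533.8, so reliability = 0.7935.
Error variance = 672.742 − 533.8 = 138.942; SEM = √138.942 = 11.787.

11.787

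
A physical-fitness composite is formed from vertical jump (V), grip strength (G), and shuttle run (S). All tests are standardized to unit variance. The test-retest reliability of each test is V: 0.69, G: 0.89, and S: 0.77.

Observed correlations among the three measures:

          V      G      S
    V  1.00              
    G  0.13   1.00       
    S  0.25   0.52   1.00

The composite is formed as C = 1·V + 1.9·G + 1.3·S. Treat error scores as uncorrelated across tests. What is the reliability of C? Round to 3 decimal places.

Var(C) = 1 + 1.9² + 1.3² + 2·[1.9·0.13 + 1.3·0.25 + 2.47·0.52] = 6.3 + 3.7128 = 10.0128.
Under uncorrelated errors the observed covariances equal the true-score covariances, so only the own-variance terms attenuate.
True-score variance = [0.69 + 1.9²·0.89 + 1.3²·0.77] + 3.7128 = 5.2042 + 3.7128 = 8.917.
Reliability = 8.917 / 10.0128 = 0.891.

0.891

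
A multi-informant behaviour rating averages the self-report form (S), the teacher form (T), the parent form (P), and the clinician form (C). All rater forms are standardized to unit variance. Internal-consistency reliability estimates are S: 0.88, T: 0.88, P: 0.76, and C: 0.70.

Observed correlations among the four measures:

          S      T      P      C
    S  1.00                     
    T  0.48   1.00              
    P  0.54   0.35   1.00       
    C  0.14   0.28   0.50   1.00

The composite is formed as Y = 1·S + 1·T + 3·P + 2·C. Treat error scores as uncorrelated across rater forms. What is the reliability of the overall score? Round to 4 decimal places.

Var(Y) = 1 + 1 + 3² + 2² + 2·[0.48 + 3·0.54 + 2·0.14 + 3·0.35 + 2·0.28 + 6·0.50] = 15 + 13.98 = 28.98.
Under uncorrelated errors the observed covariances equal the true-score covariances, so only the own-variance terms attenuate.
True-score variance = [0.88 + 0.88 + 3²·0.76 + 2²·0.70] + 13.98 = 11.4 + 13.98 = 25.38.
Reliability = 25.38 / 28.98 = 0.8758.

0.8758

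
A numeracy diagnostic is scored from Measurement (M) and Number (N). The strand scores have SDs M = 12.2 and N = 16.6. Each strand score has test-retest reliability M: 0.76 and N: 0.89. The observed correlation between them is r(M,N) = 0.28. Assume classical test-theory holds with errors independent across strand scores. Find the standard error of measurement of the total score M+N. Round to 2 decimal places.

Var(total) = 424.4 + 113.411 = 537.811.
True-score variance = 358.367 + 113.411 = 471.778, so reliability = 0.8772.
Error variance = 537.811 − 471.778 = 66.0332; SEM = √66.0332 = 8.13.

8.13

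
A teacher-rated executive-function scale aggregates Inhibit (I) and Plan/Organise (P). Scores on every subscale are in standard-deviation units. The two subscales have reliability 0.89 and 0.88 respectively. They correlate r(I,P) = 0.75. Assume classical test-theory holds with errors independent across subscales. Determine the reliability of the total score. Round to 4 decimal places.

Var(I+P) = 2 + 2·[0.75] = 2 + 1.5 = 3.5.
With uncorrelated errors the cross-covariances are all true-score covariance, so they carry over unchanged; only the diagonal terms shrink to ρᵢσᵢ².
True-score variance = [0.89 + 0.88] + 1.5 = 1.77 + 1.5 = 3.27.
Reliability = 3.27 / 3.5 = 0.9343.

0.9343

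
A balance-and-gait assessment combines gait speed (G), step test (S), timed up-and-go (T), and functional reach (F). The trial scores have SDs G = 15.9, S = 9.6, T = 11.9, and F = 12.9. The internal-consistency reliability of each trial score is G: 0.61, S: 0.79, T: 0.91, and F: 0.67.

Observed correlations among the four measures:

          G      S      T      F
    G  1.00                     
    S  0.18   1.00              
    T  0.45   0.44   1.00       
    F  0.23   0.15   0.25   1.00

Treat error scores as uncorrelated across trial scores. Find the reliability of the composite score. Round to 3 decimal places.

Var(G+S+T+F) = 15.9² + 9.6² + 11.9² + 12.9² + 2·[15.9·9.6·0.18 + 15.9·11.9·0.45 + 15.9·12.9·0.23 + 9.6·11.9·0.44 + 9.6·12.9·0.15 + 11.9·12.9·0.25] = 652.99 + 534.028 = 1187.02.
Because errors are independent across components, Cov(Tᵢ,Tⱼ) = Cov(Xᵢ,Xⱼ); the off-diagonal part of the true-score variance is the same as above.
True-score variance = [15.9²·0.61 + 9.6²·0.79 + 11.9²·0.91 + 12.9²·0.67] + 534.028 = 467.38 + 534.028 = 1001.41.
Reliability = 1001.41 / 1187.02 = 0.844.

0.844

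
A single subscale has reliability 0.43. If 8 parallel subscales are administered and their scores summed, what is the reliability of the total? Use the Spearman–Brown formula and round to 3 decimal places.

0.858

ρ_k = kρ / (1 + (k−1)ρ) = 8·0.43 / (1 + 7·0.43) = 3.440 / 4.010 = 0.858.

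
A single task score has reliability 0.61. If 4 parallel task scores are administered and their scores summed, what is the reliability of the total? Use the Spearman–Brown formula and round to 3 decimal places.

ρ_k = kρ / (1 + (k−1)ρ) = 4·0.61 / (1 + 3·0.61) = 2.440 / 2.830 = 0.862.

0.862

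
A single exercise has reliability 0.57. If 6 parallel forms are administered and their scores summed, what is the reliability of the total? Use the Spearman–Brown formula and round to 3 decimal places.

ρ_k = kρ / (1 + (k−1)ρ) = 6·0.57 / (1 + 5·0.57) = 3.420 / 3.850 = 0.888.

0.888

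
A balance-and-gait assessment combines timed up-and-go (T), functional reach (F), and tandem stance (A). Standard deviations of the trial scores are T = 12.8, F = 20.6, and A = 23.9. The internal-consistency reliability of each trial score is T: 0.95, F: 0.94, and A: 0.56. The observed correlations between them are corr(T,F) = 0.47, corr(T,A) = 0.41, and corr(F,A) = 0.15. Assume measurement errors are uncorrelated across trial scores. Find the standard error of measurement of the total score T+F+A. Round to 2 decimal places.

Var(total) = 1159.41 + 646.416 = 1805.83.
True-score variance = 874.424 + 646.416 = 1520.84, so reliability = 0.8422.
Error variance = 1805.83 − 1520.84 = 284.986; SEM = √284.986 = 16.88.

16.88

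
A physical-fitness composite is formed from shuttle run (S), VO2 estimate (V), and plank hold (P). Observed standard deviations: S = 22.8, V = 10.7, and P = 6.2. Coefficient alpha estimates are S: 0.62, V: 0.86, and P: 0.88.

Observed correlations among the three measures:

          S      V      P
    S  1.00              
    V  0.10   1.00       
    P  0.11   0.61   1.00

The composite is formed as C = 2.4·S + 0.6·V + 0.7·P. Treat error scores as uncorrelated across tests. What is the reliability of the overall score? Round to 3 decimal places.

Var(C) = 2.4²·22.8² + 0.6²·10.7² + 0.7²·6.2² + 2·[1.44·22.8·10.7·0.10 + 1.68·22.8·6.2·0.11 + 0.42·10.7·6.2·0.61] = 3054.33 + 156.5 = 3210.83.
Under uncorrelated errors the observed covariances equal the true-score covariances, so only the own-variance terms attenuate.
True-score variance = [2.4²·22.8²·0.62 + 0.6²·10.7²·0.86 + 0.7²·6.2²·0.88] + 156.5 = 1908.47 + 156.5 = 2064.97.
Reliability = 2064.97 / 3210.83 = 0.643.

0.643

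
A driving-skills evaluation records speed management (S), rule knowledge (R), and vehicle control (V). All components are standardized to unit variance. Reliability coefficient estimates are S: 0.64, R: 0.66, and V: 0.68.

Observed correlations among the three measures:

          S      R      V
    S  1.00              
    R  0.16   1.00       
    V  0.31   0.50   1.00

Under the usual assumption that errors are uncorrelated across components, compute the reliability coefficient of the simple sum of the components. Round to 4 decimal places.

0.7935

Var(S+R+V) = 3 + 2·[0.16 + 0.31 + 0.50] = 3 + 1.94 = 4.94.
With uncorrelated errors the cross-covariances are all true-score covariance, so they carry over unchanged; only the diagonal terms shrink to ρᵢσᵢ².
True-score variance = [0.64 + 0.66 + 0.68] + 1.94 = 1.98 + 1.94 = 3.92.
Reliability = 3.92 / 4.94 = 0.7935.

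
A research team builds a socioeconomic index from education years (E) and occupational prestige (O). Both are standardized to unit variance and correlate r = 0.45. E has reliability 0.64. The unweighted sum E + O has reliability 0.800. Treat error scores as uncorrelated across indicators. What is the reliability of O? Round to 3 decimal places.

0.780

Var(E+O) = 2 + 2·0.45 = 2.900.
True-score variance = ρ_E + ρ_O + 2·0.45, so 0.800 = (0.64 + ρ_O + 0.90) / 2.900.
ρ_O = 0.800·2.900 − 0.64 − 0.90 = 0.780.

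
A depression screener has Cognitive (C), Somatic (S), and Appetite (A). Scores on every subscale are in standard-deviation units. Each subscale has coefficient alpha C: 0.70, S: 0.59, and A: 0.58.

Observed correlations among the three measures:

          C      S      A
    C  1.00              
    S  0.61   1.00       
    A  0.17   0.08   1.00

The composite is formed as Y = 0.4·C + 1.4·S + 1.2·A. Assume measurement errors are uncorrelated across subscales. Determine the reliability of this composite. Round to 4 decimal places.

0.6885

Var(Y) = 0.4² + 1.4² + 1.2² + 2·[0.56·0.61 + 0.48·0.17 + 1.68·0.08] = 3.56 + 1.1152 = 4.6752.
Because errors are independent across components, Cov(Tᵢ,Tⱼ) = Cov(Xᵢ,Xⱼ); the off-diagonal part of the true-score variance is the same as above.
True-score variance = [0.4²·0.70 + 1.4²·0.59 + 1.2²·0.58] + 1.1152 = 2.1036 + 1.1152 = 3.2188.
Reliability = 3.2188 / 4.6752 = 0.6885.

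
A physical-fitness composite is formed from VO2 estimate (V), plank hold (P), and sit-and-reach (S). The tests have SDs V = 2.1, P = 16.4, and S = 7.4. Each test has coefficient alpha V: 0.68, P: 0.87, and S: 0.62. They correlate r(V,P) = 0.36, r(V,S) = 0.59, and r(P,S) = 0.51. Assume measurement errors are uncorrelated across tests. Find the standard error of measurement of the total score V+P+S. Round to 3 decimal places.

7.562

Var(total) = 328.13 + 166.921 = 495.051.
True-score variance = 270.945 + 166.921 = 437.866, so reliability = 0.8845.
Error variance = 495.051 − 437.866 = 57.1848; SEM = √57.1848 = 7.562.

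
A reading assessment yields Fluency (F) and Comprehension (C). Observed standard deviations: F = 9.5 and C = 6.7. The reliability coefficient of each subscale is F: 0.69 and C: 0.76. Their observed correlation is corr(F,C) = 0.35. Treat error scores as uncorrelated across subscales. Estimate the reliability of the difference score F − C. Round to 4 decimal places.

Var(F−C) = 9.5² + 6.7² − 2·9.5·6.7·0.35 = 135.14 − 44.555 = 90.585.
With uncorrelated errors the cross-covariances are all true-score covariance, so they carry over unchanged; only the diagonal terms shrink to ρᵢσᵢ².
True-score variance = [9.5²·0.69 + 6.7²·0.76] − 44.555 = 96.3889 − 44.555 = 51.8339.
Reliability = 51.8339 / 90.585 = 0.5722.

0.5722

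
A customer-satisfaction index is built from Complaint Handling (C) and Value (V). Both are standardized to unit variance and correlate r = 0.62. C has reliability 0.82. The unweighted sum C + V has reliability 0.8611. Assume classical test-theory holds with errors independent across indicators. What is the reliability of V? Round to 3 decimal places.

Var(C+V) = 2 + 2·0.62 = 3.240.
True-score variance = ρ_C + ρ_V + 2·0.62, so 0.8611 = (0.82 + ρ_V + 1.24) / 3.240.
ρ_V = 0.8611·3.240 − 0.82 − 1.24 = 0.730.

0.730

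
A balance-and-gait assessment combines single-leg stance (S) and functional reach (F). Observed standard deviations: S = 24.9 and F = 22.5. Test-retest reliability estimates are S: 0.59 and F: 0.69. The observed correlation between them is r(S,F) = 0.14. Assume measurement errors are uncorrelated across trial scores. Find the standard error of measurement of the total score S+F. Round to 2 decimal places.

Var(total) = 1126.26 + 156.87 = 1283.13.
True-score variance = 715.118 + 156.87 = 871.988, so reliability = 0.6796.
Error variance = 1283.13 − 871.988 = 411.142; SEM = √411.142 = 20.28.

20.28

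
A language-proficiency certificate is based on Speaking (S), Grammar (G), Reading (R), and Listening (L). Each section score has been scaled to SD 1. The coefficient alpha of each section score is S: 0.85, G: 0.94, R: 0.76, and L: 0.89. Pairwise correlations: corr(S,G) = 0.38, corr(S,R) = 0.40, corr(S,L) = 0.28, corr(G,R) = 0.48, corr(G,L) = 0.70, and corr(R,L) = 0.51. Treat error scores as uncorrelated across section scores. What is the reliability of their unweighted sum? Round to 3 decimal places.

0.941

Var(S+G+R+L) = 4 + 2·[0.38 + 0.40 + 0.28 + 0.48 + 0.70 + 0.51] = 4 + 5.5 = 9.5.
Under uncorrelated errors the observed covariances equal the true-score covariances, so only the own-variance terms attenuate.
True-score variance = [0.85 + 0.94 + 0.76 + 0.89] + 5.5 = 3.44 + 5.5 = 8.94.
Reliability = 8.94 / 9.5 = 0.941.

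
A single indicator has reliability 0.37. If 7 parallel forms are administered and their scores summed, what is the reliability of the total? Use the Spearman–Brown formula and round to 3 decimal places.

0.804

ρ_k = kρ / (1 + (k−1)ρ) = 7·0.37 / (1 + 6·0.37) = 2.590 / 3.220 = 0.804.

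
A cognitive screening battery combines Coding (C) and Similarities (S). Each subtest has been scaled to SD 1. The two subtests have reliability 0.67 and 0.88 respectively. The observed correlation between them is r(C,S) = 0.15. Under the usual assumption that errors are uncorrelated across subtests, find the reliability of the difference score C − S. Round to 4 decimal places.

0.7353

Var(C−S) = 1 + 1 − 2·0.15 = 2 − 0.3 = 1.7.
Because errors are independent across components, Cov(Tᵢ,Tⱼ) = Cov(Xᵢ,Xⱼ); the off-diagonal part of the true-score variance is the same as above.
True-score variance = [0.67 + 0.88] − 0.3 = 1.55 − 0.3 = 1.25.
Reliability = 1.25 / 1.7 = 0.7353.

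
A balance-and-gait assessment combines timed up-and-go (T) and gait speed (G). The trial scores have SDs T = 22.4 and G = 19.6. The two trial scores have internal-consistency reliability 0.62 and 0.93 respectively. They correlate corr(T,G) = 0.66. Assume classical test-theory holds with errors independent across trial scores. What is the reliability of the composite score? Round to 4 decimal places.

Var(T+G) = 22.4² + 19.6² + 2·[22.4·19.6·0.66] = 885.92 + 579.533 = 1465.45.
Because errors are independent across components, Cov(Tᵢ,Tⱼ) = Cov(Xᵢ,Xⱼ); the off-diagonal part of the true-score variance is the same as above.
True-score variance = [22.4²·0.62 + 19.6²·0.93] + 579.533 = 668.36 + 579.533 = 1247.89.
Reliability = 1247.89 / 1465.45 = 0.8515.

0.8515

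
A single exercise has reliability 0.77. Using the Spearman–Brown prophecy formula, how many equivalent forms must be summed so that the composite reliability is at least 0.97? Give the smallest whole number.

10

k ≥ ρ*(1−ρ₁)/(ρ₁(1−ρ*)) = 0.97·0.23 / (0.77·0.03) = 9.658.
Smallest integer k = 10.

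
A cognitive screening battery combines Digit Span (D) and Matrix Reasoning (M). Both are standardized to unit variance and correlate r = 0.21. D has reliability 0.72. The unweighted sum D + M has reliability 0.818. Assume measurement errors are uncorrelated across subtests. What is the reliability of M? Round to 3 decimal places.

Var(D+M) = 2 + 2·0.21 = 2.420.
True-score variance = ρ_D + ρ_M + 2·0.21, so 0.818 = (0.72 + ρ_M + 0.42) / 2.420.
ρ_M = 0.818·2.420 − 0.72 − 0.42 = 0.840.

0.840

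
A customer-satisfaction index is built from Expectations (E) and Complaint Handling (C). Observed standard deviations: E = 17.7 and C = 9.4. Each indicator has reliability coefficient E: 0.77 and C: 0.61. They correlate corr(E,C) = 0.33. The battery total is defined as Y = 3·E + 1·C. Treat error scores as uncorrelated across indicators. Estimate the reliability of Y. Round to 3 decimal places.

0.789

Var(Y) = 3²·17.7² + 9.4² + 2·[3·17.7·9.4·0.33] = 2907.97 + 329.432 = 3237.4.
With uncorrelated errors the cross-covariances are all true-score covariance, so they carry over unchanged; only the diagonal terms shrink to ρᵢσᵢ².
True-score variance = [3²·17.7²·0.77 + 9.4²·0.61] + 329.432 = 2225 + 329.432 = 2554.43.
Reliability = 2554.43 / 3237.4 = 0.789.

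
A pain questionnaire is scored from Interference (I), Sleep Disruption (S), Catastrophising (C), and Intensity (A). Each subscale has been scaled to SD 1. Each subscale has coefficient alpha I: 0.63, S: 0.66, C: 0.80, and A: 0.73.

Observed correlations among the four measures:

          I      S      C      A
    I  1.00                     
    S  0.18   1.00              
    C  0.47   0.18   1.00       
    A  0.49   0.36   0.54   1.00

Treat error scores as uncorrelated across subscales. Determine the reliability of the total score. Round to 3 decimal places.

0.860

Var(I+S+C+A) = 4 + 2·[0.18 + 0.47 + 0.49 + 0.18 + 0.36 + 0.54] = 4 + 4.44 = 8.44.
With uncorrelated errors the cross-covariances are all true-score covariance, so they carry over unchanged; only the diagonal terms shrink to ρᵢσᵢ².
True-score variance = [0.63 + 0.66 + 0.80 + 0.73] + 4.44 = 2.82 + 4.44 = 7.26.
Reliability = 7.26 / 8.44 = 0.860.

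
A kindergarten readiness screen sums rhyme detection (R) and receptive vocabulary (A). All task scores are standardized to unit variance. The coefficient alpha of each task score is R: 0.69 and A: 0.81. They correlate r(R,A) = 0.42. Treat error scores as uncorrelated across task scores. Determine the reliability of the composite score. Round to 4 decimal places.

0.8239

Var(R+A) = 2 + 2·[0.42] = 2 + 0.84 = 2.84.
Under uncorrelated errors the observed covariances equal the true-score covariances, so only the own-variance terms attenuate.
True-score variance = [0.69 + 0.81] + 0.84 = 1.5 + 0.84 = 2.34.
Reliability = 2.34 / 2.84 = 0.8239.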